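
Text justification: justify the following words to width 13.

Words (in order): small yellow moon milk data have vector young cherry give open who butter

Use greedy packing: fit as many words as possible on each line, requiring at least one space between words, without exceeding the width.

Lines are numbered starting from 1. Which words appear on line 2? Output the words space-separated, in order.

Line 1: ['small', 'yellow'] (min_width=12, slack=1)
Line 2: ['moon', 'milk'] (min_width=9, slack=4)
Line 3: ['data', 'have'] (min_width=9, slack=4)
Line 4: ['vector', 'young'] (min_width=12, slack=1)
Line 5: ['cherry', 'give'] (min_width=11, slack=2)
Line 6: ['open', 'who'] (min_width=8, slack=5)
Line 7: ['butter'] (min_width=6, slack=7)

Answer: moon milk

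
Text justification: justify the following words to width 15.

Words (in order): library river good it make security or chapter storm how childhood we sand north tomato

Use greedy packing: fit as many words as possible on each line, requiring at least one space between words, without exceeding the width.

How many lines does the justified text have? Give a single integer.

Line 1: ['library', 'river'] (min_width=13, slack=2)
Line 2: ['good', 'it', 'make'] (min_width=12, slack=3)
Line 3: ['security', 'or'] (min_width=11, slack=4)
Line 4: ['chapter', 'storm'] (min_width=13, slack=2)
Line 5: ['how', 'childhood'] (min_width=13, slack=2)
Line 6: ['we', 'sand', 'north'] (min_width=13, slack=2)
Line 7: ['tomato'] (min_width=6, slack=9)
Total lines: 7

Answer: 7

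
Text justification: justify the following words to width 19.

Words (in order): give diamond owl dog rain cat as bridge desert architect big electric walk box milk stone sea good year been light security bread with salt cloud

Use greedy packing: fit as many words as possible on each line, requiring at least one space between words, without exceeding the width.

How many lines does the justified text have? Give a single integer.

Answer: 9

Derivation:
Line 1: ['give', 'diamond', 'owl'] (min_width=16, slack=3)
Line 2: ['dog', 'rain', 'cat', 'as'] (min_width=15, slack=4)
Line 3: ['bridge', 'desert'] (min_width=13, slack=6)
Line 4: ['architect', 'big'] (min_width=13, slack=6)
Line 5: ['electric', 'walk', 'box'] (min_width=17, slack=2)
Line 6: ['milk', 'stone', 'sea', 'good'] (min_width=19, slack=0)
Line 7: ['year', 'been', 'light'] (min_width=15, slack=4)
Line 8: ['security', 'bread', 'with'] (min_width=19, slack=0)
Line 9: ['salt', 'cloud'] (min_width=10, slack=9)
Total lines: 9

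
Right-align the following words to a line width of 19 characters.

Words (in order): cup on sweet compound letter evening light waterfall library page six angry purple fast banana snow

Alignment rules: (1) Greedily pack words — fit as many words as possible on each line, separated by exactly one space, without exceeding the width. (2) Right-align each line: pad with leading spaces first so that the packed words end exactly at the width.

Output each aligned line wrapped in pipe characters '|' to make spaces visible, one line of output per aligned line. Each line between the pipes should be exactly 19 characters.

Line 1: ['cup', 'on', 'sweet'] (min_width=12, slack=7)
Line 2: ['compound', 'letter'] (min_width=15, slack=4)
Line 3: ['evening', 'light'] (min_width=13, slack=6)
Line 4: ['waterfall', 'library'] (min_width=17, slack=2)
Line 5: ['page', 'six', 'angry'] (min_width=14, slack=5)
Line 6: ['purple', 'fast', 'banana'] (min_width=18, slack=1)
Line 7: ['snow'] (min_width=4, slack=15)

Answer: |       cup on sweet|
|    compound letter|
|      evening light|
|  waterfall library|
|     page six angry|
| purple fast banana|
|               snow|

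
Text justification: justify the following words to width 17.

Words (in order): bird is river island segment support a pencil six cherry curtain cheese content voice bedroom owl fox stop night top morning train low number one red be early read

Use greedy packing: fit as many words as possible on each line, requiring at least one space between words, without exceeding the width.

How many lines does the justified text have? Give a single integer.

Answer: 11

Derivation:
Line 1: ['bird', 'is', 'river'] (min_width=13, slack=4)
Line 2: ['island', 'segment'] (min_width=14, slack=3)
Line 3: ['support', 'a', 'pencil'] (min_width=16, slack=1)
Line 4: ['six', 'cherry'] (min_width=10, slack=7)
Line 5: ['curtain', 'cheese'] (min_width=14, slack=3)
Line 6: ['content', 'voice'] (min_width=13, slack=4)
Line 7: ['bedroom', 'owl', 'fox'] (min_width=15, slack=2)
Line 8: ['stop', 'night', 'top'] (min_width=14, slack=3)
Line 9: ['morning', 'train', 'low'] (min_width=17, slack=0)
Line 10: ['number', 'one', 'red', 'be'] (min_width=17, slack=0)
Line 11: ['early', 'read'] (min_width=10, slack=7)
Total lines: 11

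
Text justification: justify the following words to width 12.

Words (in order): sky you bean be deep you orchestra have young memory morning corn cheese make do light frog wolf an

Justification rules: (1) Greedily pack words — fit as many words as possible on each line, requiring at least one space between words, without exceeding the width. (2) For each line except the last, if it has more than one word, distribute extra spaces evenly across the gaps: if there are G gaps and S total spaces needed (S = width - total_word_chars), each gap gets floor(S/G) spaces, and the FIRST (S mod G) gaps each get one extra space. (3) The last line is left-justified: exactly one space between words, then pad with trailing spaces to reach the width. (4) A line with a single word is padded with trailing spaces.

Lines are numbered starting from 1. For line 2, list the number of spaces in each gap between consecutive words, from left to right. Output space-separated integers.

Line 1: ['sky', 'you', 'bean'] (min_width=12, slack=0)
Line 2: ['be', 'deep', 'you'] (min_width=11, slack=1)
Line 3: ['orchestra'] (min_width=9, slack=3)
Line 4: ['have', 'young'] (min_width=10, slack=2)
Line 5: ['memory'] (min_width=6, slack=6)
Line 6: ['morning', 'corn'] (min_width=12, slack=0)
Line 7: ['cheese', 'make'] (min_width=11, slack=1)
Line 8: ['do', 'light'] (min_width=8, slack=4)
Line 9: ['frog', 'wolf', 'an'] (min_width=12, slack=0)

Answer: 2 1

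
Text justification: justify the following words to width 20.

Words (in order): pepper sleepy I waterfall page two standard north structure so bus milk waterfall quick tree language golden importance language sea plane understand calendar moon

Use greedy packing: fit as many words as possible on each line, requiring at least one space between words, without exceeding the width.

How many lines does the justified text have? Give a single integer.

Line 1: ['pepper', 'sleepy', 'I'] (min_width=15, slack=5)
Line 2: ['waterfall', 'page', 'two'] (min_width=18, slack=2)
Line 3: ['standard', 'north'] (min_width=14, slack=6)
Line 4: ['structure', 'so', 'bus'] (min_width=16, slack=4)
Line 5: ['milk', 'waterfall', 'quick'] (min_width=20, slack=0)
Line 6: ['tree', 'language', 'golden'] (min_width=20, slack=0)
Line 7: ['importance', 'language'] (min_width=19, slack=1)
Line 8: ['sea', 'plane', 'understand'] (min_width=20, slack=0)
Line 9: ['calendar', 'moon'] (min_width=13, slack=7)
Total lines: 9

Answer: 9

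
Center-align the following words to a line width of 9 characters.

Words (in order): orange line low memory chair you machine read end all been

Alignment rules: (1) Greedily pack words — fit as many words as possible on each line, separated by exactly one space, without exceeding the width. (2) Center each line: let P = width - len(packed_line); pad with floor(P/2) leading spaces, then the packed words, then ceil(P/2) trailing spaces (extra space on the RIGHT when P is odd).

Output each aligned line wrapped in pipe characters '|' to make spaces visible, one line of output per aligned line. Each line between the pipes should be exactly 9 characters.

Answer: | orange  |
|line low |
| memory  |
|chair you|
| machine |
|read end |
|all been |

Derivation:
Line 1: ['orange'] (min_width=6, slack=3)
Line 2: ['line', 'low'] (min_width=8, slack=1)
Line 3: ['memory'] (min_width=6, slack=3)
Line 4: ['chair', 'you'] (min_width=9, slack=0)
Line 5: ['machine'] (min_width=7, slack=2)
Line 6: ['read', 'end'] (min_width=8, slack=1)
Line 7: ['all', 'been'] (min_width=8, slack=1)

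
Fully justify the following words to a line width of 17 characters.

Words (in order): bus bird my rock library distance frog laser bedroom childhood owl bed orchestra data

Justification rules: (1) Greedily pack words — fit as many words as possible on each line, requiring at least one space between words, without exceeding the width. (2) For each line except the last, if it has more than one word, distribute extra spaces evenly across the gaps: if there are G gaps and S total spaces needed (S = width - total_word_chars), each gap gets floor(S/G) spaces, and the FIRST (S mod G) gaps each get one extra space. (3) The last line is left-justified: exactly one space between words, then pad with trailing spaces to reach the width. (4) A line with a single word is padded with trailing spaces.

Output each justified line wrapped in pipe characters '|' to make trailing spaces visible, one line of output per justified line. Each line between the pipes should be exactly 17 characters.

Answer: |bus  bird my rock|
|library  distance|
|frog        laser|
|bedroom childhood|
|owl bed orchestra|
|data             |

Derivation:
Line 1: ['bus', 'bird', 'my', 'rock'] (min_width=16, slack=1)
Line 2: ['library', 'distance'] (min_width=16, slack=1)
Line 3: ['frog', 'laser'] (min_width=10, slack=7)
Line 4: ['bedroom', 'childhood'] (min_width=17, slack=0)
Line 5: ['owl', 'bed', 'orchestra'] (min_width=17, slack=0)
Line 6: ['data'] (min_width=4, slack=13)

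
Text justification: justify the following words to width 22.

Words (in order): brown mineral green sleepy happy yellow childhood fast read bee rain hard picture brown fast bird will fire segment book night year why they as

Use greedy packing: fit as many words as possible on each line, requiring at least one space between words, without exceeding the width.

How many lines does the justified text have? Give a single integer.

Answer: 7

Derivation:
Line 1: ['brown', 'mineral', 'green'] (min_width=19, slack=3)
Line 2: ['sleepy', 'happy', 'yellow'] (min_width=19, slack=3)
Line 3: ['childhood', 'fast', 'read'] (min_width=19, slack=3)
Line 4: ['bee', 'rain', 'hard', 'picture'] (min_width=21, slack=1)
Line 5: ['brown', 'fast', 'bird', 'will'] (min_width=20, slack=2)
Line 6: ['fire', 'segment', 'book'] (min_width=17, slack=5)
Line 7: ['night', 'year', 'why', 'they', 'as'] (min_width=22, slack=0)
Total lines: 7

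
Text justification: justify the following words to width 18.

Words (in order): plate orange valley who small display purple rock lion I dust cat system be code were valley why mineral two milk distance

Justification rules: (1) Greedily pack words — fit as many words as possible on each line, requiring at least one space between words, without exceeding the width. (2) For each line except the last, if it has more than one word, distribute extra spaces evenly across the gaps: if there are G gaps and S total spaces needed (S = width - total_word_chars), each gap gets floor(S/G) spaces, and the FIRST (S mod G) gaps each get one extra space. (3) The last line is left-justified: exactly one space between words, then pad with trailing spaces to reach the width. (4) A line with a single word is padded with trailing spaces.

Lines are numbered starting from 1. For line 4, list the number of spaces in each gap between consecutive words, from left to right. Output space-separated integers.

Answer: 2 2 1

Derivation:
Line 1: ['plate', 'orange'] (min_width=12, slack=6)
Line 2: ['valley', 'who', 'small'] (min_width=16, slack=2)
Line 3: ['display', 'purple'] (min_width=14, slack=4)
Line 4: ['rock', 'lion', 'I', 'dust'] (min_width=16, slack=2)
Line 5: ['cat', 'system', 'be', 'code'] (min_width=18, slack=0)
Line 6: ['were', 'valley', 'why'] (min_width=15, slack=3)
Line 7: ['mineral', 'two', 'milk'] (min_width=16, slack=2)
Line 8: ['distance'] (min_width=8, slack=10)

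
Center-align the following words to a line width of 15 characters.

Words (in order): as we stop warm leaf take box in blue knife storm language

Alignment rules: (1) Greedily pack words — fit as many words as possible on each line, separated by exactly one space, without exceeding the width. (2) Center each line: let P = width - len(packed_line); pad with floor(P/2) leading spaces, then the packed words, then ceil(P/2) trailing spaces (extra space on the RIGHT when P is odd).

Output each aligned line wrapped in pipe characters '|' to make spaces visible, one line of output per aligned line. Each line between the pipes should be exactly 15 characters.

Line 1: ['as', 'we', 'stop', 'warm'] (min_width=15, slack=0)
Line 2: ['leaf', 'take', 'box'] (min_width=13, slack=2)
Line 3: ['in', 'blue', 'knife'] (min_width=13, slack=2)
Line 4: ['storm', 'language'] (min_width=14, slack=1)

Answer: |as we stop warm|
| leaf take box |
| in blue knife |
|storm language |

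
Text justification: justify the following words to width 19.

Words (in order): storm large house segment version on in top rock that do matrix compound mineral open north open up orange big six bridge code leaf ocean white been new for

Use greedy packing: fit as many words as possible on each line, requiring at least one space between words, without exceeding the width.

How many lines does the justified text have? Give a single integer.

Line 1: ['storm', 'large', 'house'] (min_width=17, slack=2)
Line 2: ['segment', 'version', 'on'] (min_width=18, slack=1)
Line 3: ['in', 'top', 'rock', 'that', 'do'] (min_width=19, slack=0)
Line 4: ['matrix', 'compound'] (min_width=15, slack=4)
Line 5: ['mineral', 'open', 'north'] (min_width=18, slack=1)
Line 6: ['open', 'up', 'orange', 'big'] (min_width=18, slack=1)
Line 7: ['six', 'bridge', 'code'] (min_width=15, slack=4)
Line 8: ['leaf', 'ocean', 'white'] (min_width=16, slack=3)
Line 9: ['been', 'new', 'for'] (min_width=12, slack=7)
Total lines: 9

Answer: 9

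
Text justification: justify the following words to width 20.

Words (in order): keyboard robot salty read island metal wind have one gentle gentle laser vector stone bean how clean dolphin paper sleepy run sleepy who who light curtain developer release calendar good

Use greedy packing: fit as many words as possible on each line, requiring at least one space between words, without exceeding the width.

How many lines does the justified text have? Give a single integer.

Answer: 10

Derivation:
Line 1: ['keyboard', 'robot', 'salty'] (min_width=20, slack=0)
Line 2: ['read', 'island', 'metal'] (min_width=17, slack=3)
Line 3: ['wind', 'have', 'one', 'gentle'] (min_width=20, slack=0)
Line 4: ['gentle', 'laser', 'vector'] (min_width=19, slack=1)
Line 5: ['stone', 'bean', 'how', 'clean'] (min_width=20, slack=0)
Line 6: ['dolphin', 'paper', 'sleepy'] (min_width=20, slack=0)
Line 7: ['run', 'sleepy', 'who', 'who'] (min_width=18, slack=2)
Line 8: ['light', 'curtain'] (min_width=13, slack=7)
Line 9: ['developer', 'release'] (min_width=17, slack=3)
Line 10: ['calendar', 'good'] (min_width=13, slack=7)
Total lines: 10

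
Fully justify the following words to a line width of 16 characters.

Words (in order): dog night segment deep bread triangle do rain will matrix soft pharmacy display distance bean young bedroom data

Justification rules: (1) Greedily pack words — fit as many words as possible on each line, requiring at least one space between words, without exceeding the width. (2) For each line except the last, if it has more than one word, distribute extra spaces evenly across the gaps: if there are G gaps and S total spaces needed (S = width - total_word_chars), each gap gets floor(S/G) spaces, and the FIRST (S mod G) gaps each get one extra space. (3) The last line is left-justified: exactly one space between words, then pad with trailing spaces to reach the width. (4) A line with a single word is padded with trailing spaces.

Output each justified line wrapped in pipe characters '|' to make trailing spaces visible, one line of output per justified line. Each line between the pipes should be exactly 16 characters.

Answer: |dog        night|
|segment     deep|
|bread   triangle|
|do   rain   will|
|matrix      soft|
|pharmacy display|
|distance    bean|
|young    bedroom|
|data            |

Derivation:
Line 1: ['dog', 'night'] (min_width=9, slack=7)
Line 2: ['segment', 'deep'] (min_width=12, slack=4)
Line 3: ['bread', 'triangle'] (min_width=14, slack=2)
Line 4: ['do', 'rain', 'will'] (min_width=12, slack=4)
Line 5: ['matrix', 'soft'] (min_width=11, slack=5)
Line 6: ['pharmacy', 'display'] (min_width=16, slack=0)
Line 7: ['distance', 'bean'] (min_width=13, slack=3)
Line 8: ['young', 'bedroom'] (min_width=13, slack=3)
Line 9: ['data'] (min_width=4, slack=12)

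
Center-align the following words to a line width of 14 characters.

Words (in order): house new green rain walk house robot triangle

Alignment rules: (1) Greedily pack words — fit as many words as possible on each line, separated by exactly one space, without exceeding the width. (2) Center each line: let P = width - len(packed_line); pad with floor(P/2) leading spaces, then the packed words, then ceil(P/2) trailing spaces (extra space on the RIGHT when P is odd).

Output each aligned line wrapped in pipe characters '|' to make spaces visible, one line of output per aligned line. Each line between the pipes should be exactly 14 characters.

Answer: |  house new   |
|  green rain  |
|  walk house  |
|robot triangle|

Derivation:
Line 1: ['house', 'new'] (min_width=9, slack=5)
Line 2: ['green', 'rain'] (min_width=10, slack=4)
Line 3: ['walk', 'house'] (min_width=10, slack=4)
Line 4: ['robot', 'triangle'] (min_width=14, slack=0)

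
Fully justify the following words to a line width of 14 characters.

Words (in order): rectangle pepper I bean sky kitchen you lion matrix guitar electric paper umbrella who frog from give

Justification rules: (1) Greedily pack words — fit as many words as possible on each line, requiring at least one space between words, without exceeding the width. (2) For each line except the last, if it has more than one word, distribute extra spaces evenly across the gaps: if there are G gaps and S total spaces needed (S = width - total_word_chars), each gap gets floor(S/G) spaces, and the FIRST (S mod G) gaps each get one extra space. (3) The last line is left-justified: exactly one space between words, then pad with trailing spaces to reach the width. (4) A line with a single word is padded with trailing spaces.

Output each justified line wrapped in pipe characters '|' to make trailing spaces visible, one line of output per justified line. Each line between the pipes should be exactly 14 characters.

Line 1: ['rectangle'] (min_width=9, slack=5)
Line 2: ['pepper', 'I', 'bean'] (min_width=13, slack=1)
Line 3: ['sky', 'kitchen'] (min_width=11, slack=3)
Line 4: ['you', 'lion'] (min_width=8, slack=6)
Line 5: ['matrix', 'guitar'] (min_width=13, slack=1)
Line 6: ['electric', 'paper'] (min_width=14, slack=0)
Line 7: ['umbrella', 'who'] (min_width=12, slack=2)
Line 8: ['frog', 'from', 'give'] (min_width=14, slack=0)

Answer: |rectangle     |
|pepper  I bean|
|sky    kitchen|
|you       lion|
|matrix  guitar|
|electric paper|
|umbrella   who|
|frog from give|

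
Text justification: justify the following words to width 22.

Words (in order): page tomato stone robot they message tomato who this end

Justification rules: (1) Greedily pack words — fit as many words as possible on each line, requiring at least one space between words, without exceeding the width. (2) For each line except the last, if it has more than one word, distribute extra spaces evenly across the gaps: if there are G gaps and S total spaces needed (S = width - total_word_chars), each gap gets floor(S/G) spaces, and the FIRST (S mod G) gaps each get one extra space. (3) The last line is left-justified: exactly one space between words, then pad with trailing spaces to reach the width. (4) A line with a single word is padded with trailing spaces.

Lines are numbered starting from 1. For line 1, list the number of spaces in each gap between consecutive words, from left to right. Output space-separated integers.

Answer: 4 3

Derivation:
Line 1: ['page', 'tomato', 'stone'] (min_width=17, slack=5)
Line 2: ['robot', 'they', 'message'] (min_width=18, slack=4)
Line 3: ['tomato', 'who', 'this', 'end'] (min_width=19, slack=3)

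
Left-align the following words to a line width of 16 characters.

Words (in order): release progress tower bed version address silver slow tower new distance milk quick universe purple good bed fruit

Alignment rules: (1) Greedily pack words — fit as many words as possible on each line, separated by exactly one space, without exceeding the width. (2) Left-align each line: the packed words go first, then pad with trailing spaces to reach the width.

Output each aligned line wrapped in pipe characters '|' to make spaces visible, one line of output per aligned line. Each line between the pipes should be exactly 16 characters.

Line 1: ['release', 'progress'] (min_width=16, slack=0)
Line 2: ['tower', 'bed'] (min_width=9, slack=7)
Line 3: ['version', 'address'] (min_width=15, slack=1)
Line 4: ['silver', 'slow'] (min_width=11, slack=5)
Line 5: ['tower', 'new'] (min_width=9, slack=7)
Line 6: ['distance', 'milk'] (min_width=13, slack=3)
Line 7: ['quick', 'universe'] (min_width=14, slack=2)
Line 8: ['purple', 'good', 'bed'] (min_width=15, slack=1)
Line 9: ['fruit'] (min_width=5, slack=11)

Answer: |release progress|
|tower bed       |
|version address |
|silver slow     |
|tower new       |
|distance milk   |
|quick universe  |
|purple good bed |
|fruit           |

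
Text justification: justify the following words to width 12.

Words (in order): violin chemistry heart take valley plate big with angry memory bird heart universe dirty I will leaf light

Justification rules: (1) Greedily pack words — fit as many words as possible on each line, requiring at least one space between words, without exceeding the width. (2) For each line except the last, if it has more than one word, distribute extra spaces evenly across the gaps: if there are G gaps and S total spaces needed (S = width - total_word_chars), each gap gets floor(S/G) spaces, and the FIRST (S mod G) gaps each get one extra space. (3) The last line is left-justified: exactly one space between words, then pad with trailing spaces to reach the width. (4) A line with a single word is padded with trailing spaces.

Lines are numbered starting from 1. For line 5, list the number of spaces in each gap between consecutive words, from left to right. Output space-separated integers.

Line 1: ['violin'] (min_width=6, slack=6)
Line 2: ['chemistry'] (min_width=9, slack=3)
Line 3: ['heart', 'take'] (min_width=10, slack=2)
Line 4: ['valley', 'plate'] (min_width=12, slack=0)
Line 5: ['big', 'with'] (min_width=8, slack=4)
Line 6: ['angry', 'memory'] (min_width=12, slack=0)
Line 7: ['bird', 'heart'] (min_width=10, slack=2)
Line 8: ['universe'] (min_width=8, slack=4)
Line 9: ['dirty', 'I', 'will'] (min_width=12, slack=0)
Line 10: ['leaf', 'light'] (min_width=10, slack=2)

Answer: 5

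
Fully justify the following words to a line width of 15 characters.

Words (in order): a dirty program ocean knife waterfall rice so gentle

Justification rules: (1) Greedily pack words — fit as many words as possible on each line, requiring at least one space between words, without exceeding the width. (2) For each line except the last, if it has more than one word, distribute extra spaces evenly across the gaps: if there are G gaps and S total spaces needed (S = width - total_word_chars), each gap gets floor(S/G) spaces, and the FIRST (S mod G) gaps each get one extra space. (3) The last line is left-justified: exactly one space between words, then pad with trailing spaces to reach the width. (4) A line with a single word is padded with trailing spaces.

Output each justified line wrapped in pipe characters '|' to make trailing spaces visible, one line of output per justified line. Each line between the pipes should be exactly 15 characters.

Answer: |a dirty program|
|ocean     knife|
|waterfall  rice|
|so gentle      |

Derivation:
Line 1: ['a', 'dirty', 'program'] (min_width=15, slack=0)
Line 2: ['ocean', 'knife'] (min_width=11, slack=4)
Line 3: ['waterfall', 'rice'] (min_width=14, slack=1)
Line 4: ['so', 'gentle'] (min_width=9, slack=6)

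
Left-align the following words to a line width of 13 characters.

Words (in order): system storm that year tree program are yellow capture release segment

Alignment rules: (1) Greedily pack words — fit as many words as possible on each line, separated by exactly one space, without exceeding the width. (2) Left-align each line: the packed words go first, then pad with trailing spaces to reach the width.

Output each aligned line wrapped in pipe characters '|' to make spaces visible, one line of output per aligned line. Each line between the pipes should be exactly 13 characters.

Line 1: ['system', 'storm'] (min_width=12, slack=1)
Line 2: ['that', 'year'] (min_width=9, slack=4)
Line 3: ['tree', 'program'] (min_width=12, slack=1)
Line 4: ['are', 'yellow'] (min_width=10, slack=3)
Line 5: ['capture'] (min_width=7, slack=6)
Line 6: ['release'] (min_width=7, slack=6)
Line 7: ['segment'] (min_width=7, slack=6)

Answer: |system storm |
|that year    |
|tree program |
|are yellow   |
|capture      |
|release      |
|segment      |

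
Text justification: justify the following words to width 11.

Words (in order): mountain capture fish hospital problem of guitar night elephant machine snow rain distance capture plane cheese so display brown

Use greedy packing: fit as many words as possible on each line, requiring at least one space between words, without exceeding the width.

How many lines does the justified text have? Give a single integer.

Line 1: ['mountain'] (min_width=8, slack=3)
Line 2: ['capture'] (min_width=7, slack=4)
Line 3: ['fish'] (min_width=4, slack=7)
Line 4: ['hospital'] (min_width=8, slack=3)
Line 5: ['problem', 'of'] (min_width=10, slack=1)
Line 6: ['guitar'] (min_width=6, slack=5)
Line 7: ['night'] (min_width=5, slack=6)
Line 8: ['elephant'] (min_width=8, slack=3)
Line 9: ['machine'] (min_width=7, slack=4)
Line 10: ['snow', 'rain'] (min_width=9, slack=2)
Line 11: ['distance'] (min_width=8, slack=3)
Line 12: ['capture'] (min_width=7, slack=4)
Line 13: ['plane'] (min_width=5, slack=6)
Line 14: ['cheese', 'so'] (min_width=9, slack=2)
Line 15: ['display'] (min_width=7, slack=4)
Line 16: ['brown'] (min_width=5, slack=6)
Total lines: 16

Answer: 16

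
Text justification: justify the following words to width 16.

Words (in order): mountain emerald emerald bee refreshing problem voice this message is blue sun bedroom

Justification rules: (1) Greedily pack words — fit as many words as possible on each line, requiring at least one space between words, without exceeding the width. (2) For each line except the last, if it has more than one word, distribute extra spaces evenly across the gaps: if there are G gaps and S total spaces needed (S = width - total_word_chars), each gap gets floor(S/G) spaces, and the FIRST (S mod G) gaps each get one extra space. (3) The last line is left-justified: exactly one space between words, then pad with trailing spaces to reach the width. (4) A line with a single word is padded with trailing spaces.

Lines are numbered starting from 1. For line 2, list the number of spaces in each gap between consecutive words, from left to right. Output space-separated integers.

Line 1: ['mountain', 'emerald'] (min_width=16, slack=0)
Line 2: ['emerald', 'bee'] (min_width=11, slack=5)
Line 3: ['refreshing'] (min_width=10, slack=6)
Line 4: ['problem', 'voice'] (min_width=13, slack=3)
Line 5: ['this', 'message', 'is'] (min_width=15, slack=1)
Line 6: ['blue', 'sun', 'bedroom'] (min_width=16, slack=0)

Answer: 6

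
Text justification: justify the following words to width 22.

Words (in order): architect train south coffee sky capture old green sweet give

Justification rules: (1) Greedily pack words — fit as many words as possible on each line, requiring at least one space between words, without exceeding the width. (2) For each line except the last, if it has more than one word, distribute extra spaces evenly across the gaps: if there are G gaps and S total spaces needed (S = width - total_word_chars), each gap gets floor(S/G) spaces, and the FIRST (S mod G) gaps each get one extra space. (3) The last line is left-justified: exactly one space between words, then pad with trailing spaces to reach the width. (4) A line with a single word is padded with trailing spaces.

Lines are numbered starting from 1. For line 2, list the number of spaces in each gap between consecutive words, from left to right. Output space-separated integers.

Line 1: ['architect', 'train', 'south'] (min_width=21, slack=1)
Line 2: ['coffee', 'sky', 'capture', 'old'] (min_width=22, slack=0)
Line 3: ['green', 'sweet', 'give'] (min_width=16, slack=6)

Answer: 1 1 1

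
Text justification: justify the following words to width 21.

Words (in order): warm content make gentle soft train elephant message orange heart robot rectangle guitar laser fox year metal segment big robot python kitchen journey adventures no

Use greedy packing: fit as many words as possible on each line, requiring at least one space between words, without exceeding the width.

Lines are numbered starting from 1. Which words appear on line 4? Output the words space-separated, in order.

Answer: orange heart robot

Derivation:
Line 1: ['warm', 'content', 'make'] (min_width=17, slack=4)
Line 2: ['gentle', 'soft', 'train'] (min_width=17, slack=4)
Line 3: ['elephant', 'message'] (min_width=16, slack=5)
Line 4: ['orange', 'heart', 'robot'] (min_width=18, slack=3)
Line 5: ['rectangle', 'guitar'] (min_width=16, slack=5)
Line 6: ['laser', 'fox', 'year', 'metal'] (min_width=20, slack=1)
Line 7: ['segment', 'big', 'robot'] (min_width=17, slack=4)
Line 8: ['python', 'kitchen'] (min_width=14, slack=7)
Line 9: ['journey', 'adventures', 'no'] (min_width=21, slack=0)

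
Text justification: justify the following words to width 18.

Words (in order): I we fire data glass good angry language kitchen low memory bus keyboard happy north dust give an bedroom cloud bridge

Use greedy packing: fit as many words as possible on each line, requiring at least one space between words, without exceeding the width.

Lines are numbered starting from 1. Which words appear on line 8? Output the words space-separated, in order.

Answer: bridge

Derivation:
Line 1: ['I', 'we', 'fire', 'data'] (min_width=14, slack=4)
Line 2: ['glass', 'good', 'angry'] (min_width=16, slack=2)
Line 3: ['language', 'kitchen'] (min_width=16, slack=2)
Line 4: ['low', 'memory', 'bus'] (min_width=14, slack=4)
Line 5: ['keyboard', 'happy'] (min_width=14, slack=4)
Line 6: ['north', 'dust', 'give', 'an'] (min_width=18, slack=0)
Line 7: ['bedroom', 'cloud'] (min_width=13, slack=5)
Line 8: ['bridge'] (min_width=6, slack=12)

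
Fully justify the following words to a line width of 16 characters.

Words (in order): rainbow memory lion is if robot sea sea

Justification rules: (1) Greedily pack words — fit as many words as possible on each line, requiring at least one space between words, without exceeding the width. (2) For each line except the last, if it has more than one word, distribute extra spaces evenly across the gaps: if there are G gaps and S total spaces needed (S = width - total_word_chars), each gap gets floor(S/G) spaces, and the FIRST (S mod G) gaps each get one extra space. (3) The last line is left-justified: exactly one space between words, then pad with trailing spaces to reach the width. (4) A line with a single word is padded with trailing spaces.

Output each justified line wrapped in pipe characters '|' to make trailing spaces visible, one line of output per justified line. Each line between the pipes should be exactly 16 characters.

Answer: |rainbow   memory|
|lion is if robot|
|sea sea         |

Derivation:
Line 1: ['rainbow', 'memory'] (min_width=14, slack=2)
Line 2: ['lion', 'is', 'if', 'robot'] (min_width=16, slack=0)
Line 3: ['sea', 'sea'] (min_width=7, slack=9)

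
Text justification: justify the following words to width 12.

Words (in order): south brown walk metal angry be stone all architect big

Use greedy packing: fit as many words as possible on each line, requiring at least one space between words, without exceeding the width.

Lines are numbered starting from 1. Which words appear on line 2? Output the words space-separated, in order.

Answer: walk metal

Derivation:
Line 1: ['south', 'brown'] (min_width=11, slack=1)
Line 2: ['walk', 'metal'] (min_width=10, slack=2)
Line 3: ['angry', 'be'] (min_width=8, slack=4)
Line 4: ['stone', 'all'] (min_width=9, slack=3)
Line 5: ['architect'] (min_width=9, slack=3)
Line 6: ['big'] (min_width=3, slack=9)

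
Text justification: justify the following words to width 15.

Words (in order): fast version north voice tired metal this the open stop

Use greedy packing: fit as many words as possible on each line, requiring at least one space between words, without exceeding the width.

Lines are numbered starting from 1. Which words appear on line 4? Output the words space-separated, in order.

Line 1: ['fast', 'version'] (min_width=12, slack=3)
Line 2: ['north', 'voice'] (min_width=11, slack=4)
Line 3: ['tired', 'metal'] (min_width=11, slack=4)
Line 4: ['this', 'the', 'open'] (min_width=13, slack=2)
Line 5: ['stop'] (min_width=4, slack=11)

Answer: this the open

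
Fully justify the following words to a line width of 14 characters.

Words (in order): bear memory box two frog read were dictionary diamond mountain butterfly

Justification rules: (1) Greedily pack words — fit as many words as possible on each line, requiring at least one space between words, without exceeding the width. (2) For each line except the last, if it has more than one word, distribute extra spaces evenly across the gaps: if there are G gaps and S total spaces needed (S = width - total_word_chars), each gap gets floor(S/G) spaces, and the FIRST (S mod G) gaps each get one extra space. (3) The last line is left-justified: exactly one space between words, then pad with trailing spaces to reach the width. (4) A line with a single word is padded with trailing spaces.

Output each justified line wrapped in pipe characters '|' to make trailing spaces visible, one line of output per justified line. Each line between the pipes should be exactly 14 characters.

Line 1: ['bear', 'memory'] (min_width=11, slack=3)
Line 2: ['box', 'two', 'frog'] (min_width=12, slack=2)
Line 3: ['read', 'were'] (min_width=9, slack=5)
Line 4: ['dictionary'] (min_width=10, slack=4)
Line 5: ['diamond'] (min_width=7, slack=7)
Line 6: ['mountain'] (min_width=8, slack=6)
Line 7: ['butterfly'] (min_width=9, slack=5)

Answer: |bear    memory|
|box  two  frog|
|read      were|
|dictionary    |
|diamond       |
|mountain      |
|butterfly     |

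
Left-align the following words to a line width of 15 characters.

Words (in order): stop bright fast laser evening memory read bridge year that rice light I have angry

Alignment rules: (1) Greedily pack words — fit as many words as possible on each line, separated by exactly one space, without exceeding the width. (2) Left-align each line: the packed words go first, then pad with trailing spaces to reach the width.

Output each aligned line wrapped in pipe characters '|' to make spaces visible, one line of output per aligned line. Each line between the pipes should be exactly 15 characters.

Line 1: ['stop', 'bright'] (min_width=11, slack=4)
Line 2: ['fast', 'laser'] (min_width=10, slack=5)
Line 3: ['evening', 'memory'] (min_width=14, slack=1)
Line 4: ['read', 'bridge'] (min_width=11, slack=4)
Line 5: ['year', 'that', 'rice'] (min_width=14, slack=1)
Line 6: ['light', 'I', 'have'] (min_width=12, slack=3)
Line 7: ['angry'] (min_width=5, slack=10)

Answer: |stop bright    |
|fast laser     |
|evening memory |
|read bridge    |
|year that rice |
|light I have   |
|angry          |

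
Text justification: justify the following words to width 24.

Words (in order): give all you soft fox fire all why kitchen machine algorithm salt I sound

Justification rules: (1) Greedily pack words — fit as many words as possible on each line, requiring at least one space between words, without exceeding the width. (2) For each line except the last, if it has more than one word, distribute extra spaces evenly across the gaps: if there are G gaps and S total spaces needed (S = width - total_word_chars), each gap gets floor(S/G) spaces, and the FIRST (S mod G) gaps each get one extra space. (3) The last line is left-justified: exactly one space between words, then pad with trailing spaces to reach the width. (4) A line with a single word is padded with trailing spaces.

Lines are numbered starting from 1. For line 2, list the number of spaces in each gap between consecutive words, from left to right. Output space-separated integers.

Line 1: ['give', 'all', 'you', 'soft', 'fox'] (min_width=21, slack=3)
Line 2: ['fire', 'all', 'why', 'kitchen'] (min_width=20, slack=4)
Line 3: ['machine', 'algorithm', 'salt', 'I'] (min_width=24, slack=0)
Line 4: ['sound'] (min_width=5, slack=19)

Answer: 3 2 2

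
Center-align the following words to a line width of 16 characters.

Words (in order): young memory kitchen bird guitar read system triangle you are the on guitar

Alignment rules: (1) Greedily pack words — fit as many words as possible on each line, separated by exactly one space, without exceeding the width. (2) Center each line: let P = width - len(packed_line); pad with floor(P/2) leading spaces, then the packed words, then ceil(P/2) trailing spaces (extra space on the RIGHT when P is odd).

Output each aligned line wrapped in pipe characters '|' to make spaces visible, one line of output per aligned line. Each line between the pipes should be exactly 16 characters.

Answer: |  young memory  |
|  kitchen bird  |
|  guitar read   |
|system triangle |
| you are the on |
|     guitar     |

Derivation:
Line 1: ['young', 'memory'] (min_width=12, slack=4)
Line 2: ['kitchen', 'bird'] (min_width=12, slack=4)
Line 3: ['guitar', 'read'] (min_width=11, slack=5)
Line 4: ['system', 'triangle'] (min_width=15, slack=1)
Line 5: ['you', 'are', 'the', 'on'] (min_width=14, slack=2)
Line 6: ['guitar'] (min_width=6, slack=10)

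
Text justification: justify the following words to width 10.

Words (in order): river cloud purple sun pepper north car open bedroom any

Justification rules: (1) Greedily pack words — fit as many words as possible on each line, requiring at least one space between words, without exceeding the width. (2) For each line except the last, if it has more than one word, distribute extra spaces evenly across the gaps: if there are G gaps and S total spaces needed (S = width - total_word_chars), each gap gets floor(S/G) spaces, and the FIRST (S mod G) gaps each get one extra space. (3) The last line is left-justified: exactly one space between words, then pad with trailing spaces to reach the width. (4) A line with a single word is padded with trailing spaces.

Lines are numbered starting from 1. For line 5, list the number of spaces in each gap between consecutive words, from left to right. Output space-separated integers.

Answer: 2

Derivation:
Line 1: ['river'] (min_width=5, slack=5)
Line 2: ['cloud'] (min_width=5, slack=5)
Line 3: ['purple', 'sun'] (min_width=10, slack=0)
Line 4: ['pepper'] (min_width=6, slack=4)
Line 5: ['north', 'car'] (min_width=9, slack=1)
Line 6: ['open'] (min_width=4, slack=6)
Line 7: ['bedroom'] (min_width=7, slack=3)
Line 8: ['any'] (min_width=3, slack=7)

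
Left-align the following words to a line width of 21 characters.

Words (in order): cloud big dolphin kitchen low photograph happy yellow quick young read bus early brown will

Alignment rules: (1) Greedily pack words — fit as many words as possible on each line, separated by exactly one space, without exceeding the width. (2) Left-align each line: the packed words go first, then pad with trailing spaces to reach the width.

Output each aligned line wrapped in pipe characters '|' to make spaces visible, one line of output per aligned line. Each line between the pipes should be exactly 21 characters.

Line 1: ['cloud', 'big', 'dolphin'] (min_width=17, slack=4)
Line 2: ['kitchen', 'low'] (min_width=11, slack=10)
Line 3: ['photograph', 'happy'] (min_width=16, slack=5)
Line 4: ['yellow', 'quick', 'young'] (min_width=18, slack=3)
Line 5: ['read', 'bus', 'early', 'brown'] (min_width=20, slack=1)
Line 6: ['will'] (min_width=4, slack=17)

Answer: |cloud big dolphin    |
|kitchen low          |
|photograph happy     |
|yellow quick young   |
|read bus early brown |
|will                 |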